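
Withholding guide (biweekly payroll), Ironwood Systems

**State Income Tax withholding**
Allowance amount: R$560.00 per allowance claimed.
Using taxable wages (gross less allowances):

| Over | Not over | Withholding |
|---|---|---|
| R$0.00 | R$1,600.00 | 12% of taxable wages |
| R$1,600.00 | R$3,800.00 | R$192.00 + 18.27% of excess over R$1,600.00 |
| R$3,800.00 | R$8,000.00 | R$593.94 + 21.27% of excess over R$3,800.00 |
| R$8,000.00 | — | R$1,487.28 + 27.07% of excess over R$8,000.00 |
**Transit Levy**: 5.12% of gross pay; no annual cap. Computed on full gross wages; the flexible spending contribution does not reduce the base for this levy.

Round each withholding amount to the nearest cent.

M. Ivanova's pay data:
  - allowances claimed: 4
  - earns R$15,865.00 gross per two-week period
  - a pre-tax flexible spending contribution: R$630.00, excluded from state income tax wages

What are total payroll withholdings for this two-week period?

R$3,651.72

State Income Tax: taxable = R$15,865.00 − R$630.00 − 4×R$560.00 = R$12,995.00
  R$1,487.28 + 27.07% × (R$12,995.00 − R$8,000.00) = R$1,487.28 + 27.07% × R$4,995.00 = R$2,839.43
Transit Levy: 5.12% × R$15,865.00 = R$812.29
Total: R$2,839.43 + R$812.29 = R$3,651.72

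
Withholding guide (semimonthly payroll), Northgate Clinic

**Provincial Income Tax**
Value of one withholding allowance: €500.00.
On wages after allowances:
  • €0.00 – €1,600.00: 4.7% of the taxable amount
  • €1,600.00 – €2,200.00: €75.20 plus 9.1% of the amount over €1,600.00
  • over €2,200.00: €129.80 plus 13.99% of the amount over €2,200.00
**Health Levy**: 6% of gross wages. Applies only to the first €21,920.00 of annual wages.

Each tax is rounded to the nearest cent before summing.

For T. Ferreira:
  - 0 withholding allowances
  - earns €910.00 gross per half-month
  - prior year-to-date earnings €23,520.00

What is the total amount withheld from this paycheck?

€42.77

Provincial Income Tax: taxable = €910.00
  4.7% × €910.00 = €42.77
Health Levy: YTD €23,520.00 ≥ cap €21,920.00 → €0.00
Total: €42.77 + €0.00 = €42.77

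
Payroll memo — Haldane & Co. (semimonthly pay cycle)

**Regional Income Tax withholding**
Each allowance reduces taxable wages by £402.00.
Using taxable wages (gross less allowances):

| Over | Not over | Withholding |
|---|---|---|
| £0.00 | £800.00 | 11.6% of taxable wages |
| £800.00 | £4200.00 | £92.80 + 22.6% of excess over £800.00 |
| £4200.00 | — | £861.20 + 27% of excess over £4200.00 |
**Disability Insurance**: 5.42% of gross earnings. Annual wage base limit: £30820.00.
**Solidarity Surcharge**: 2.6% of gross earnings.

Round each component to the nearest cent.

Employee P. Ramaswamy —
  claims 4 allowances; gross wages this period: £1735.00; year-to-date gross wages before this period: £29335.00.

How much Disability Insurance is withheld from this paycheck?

£80.49

Disability Insurance: cap £30820.00 − YTD £29335.00 = £1485.00 subject; 5.42% × £1485.00 = £80.49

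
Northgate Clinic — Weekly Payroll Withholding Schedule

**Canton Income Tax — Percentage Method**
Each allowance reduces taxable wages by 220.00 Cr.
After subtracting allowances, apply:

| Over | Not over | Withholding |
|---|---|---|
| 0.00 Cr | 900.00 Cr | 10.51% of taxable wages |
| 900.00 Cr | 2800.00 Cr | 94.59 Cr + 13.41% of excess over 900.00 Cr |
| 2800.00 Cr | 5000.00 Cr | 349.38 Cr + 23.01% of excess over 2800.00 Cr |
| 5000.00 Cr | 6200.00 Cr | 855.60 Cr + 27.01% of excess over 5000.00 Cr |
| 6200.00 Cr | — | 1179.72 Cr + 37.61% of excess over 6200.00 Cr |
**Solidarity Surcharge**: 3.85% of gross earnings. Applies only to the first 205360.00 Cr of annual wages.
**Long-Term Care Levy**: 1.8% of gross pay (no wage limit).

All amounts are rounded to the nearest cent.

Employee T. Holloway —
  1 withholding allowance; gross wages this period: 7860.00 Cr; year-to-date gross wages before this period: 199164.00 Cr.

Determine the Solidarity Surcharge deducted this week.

238.55 Cr

Solidarity Surcharge: cap 205360.00 Cr − YTD 199164.00 Cr = 6196.00 Cr subject; 3.85% × 6196.00 Cr = 238.55 Cr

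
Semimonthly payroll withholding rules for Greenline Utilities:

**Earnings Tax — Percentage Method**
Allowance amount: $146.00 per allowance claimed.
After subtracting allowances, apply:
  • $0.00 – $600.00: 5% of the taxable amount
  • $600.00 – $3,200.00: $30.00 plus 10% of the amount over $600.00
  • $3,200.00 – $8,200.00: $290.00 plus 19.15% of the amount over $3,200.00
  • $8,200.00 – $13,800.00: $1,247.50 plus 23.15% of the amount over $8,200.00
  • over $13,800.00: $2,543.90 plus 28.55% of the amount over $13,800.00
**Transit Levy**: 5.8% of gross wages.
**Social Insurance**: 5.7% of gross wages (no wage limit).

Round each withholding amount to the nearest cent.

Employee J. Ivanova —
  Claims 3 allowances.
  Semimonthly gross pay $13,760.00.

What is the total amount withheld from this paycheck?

$4,015.64

Earnings Tax: taxable = $13,760.00 − 3×$146.00 = $13,322.00
  $1,247.50 + 23.15% × ($13,322.00 − $8,200.00) = $1,247.50 + 23.15% × $5,122.00 = $2,433.24
Transit Levy: 5.8% × $13,760.00 = $798.08
Social Insurance: 5.7% × $13,760.00 = $784.32
Total: $2,433.24 + $798.08 + $784.32 = $4,015.64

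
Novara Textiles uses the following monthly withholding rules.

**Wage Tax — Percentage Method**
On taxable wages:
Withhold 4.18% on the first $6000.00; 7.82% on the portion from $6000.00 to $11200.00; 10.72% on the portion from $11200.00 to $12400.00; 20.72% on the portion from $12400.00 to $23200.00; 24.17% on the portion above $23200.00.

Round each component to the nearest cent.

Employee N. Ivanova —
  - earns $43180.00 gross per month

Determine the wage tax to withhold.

$7853.01

Wage Tax: taxable = $43180.00
  $3023.84 + 24.17% × ($43180.00 − $23200.00) = $3023.84 + 24.17% × $19980.00 = $7853.01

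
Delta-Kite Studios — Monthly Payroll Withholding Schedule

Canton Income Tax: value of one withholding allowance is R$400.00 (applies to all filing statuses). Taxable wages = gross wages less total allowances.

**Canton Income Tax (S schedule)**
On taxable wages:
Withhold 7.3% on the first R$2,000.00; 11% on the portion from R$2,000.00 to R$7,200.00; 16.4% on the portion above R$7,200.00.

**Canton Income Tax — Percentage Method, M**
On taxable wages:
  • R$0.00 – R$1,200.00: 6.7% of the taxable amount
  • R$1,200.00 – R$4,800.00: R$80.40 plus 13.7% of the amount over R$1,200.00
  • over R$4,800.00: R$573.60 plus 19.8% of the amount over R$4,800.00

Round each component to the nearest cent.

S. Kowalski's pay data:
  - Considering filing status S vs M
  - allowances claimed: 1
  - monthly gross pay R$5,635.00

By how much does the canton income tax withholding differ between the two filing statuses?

Canton Income Tax (S): taxable = R$5,635.00 − 1×R$400.00 = R$5,235.00
  R$146.00 + 11% × (R$5,235.00 − R$2,000.00) = R$146.00 + 11% × R$3,235.00 = R$501.85
Canton Income Tax (M): taxable = R$5,635.00 − 1×R$400.00 = R$5,235.00
  R$573.60 + 19.8% × (R$5,235.00 − R$4,800.00) = R$573.60 + 19.8% × R$435.00 = R$659.73
Difference: |R$501.85 − R$659.73| = R$157.88 (higher under M)

R$157.88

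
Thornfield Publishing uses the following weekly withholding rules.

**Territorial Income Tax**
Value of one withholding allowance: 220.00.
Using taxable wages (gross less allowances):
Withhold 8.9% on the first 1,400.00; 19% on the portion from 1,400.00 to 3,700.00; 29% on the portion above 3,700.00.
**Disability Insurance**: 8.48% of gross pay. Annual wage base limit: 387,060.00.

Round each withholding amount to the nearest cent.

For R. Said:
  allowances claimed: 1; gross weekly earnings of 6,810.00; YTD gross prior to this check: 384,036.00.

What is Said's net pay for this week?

Territorial Income Tax: taxable = 6,810.00 − 1×220.00 = 6,590.00
  561.60 + 29% × (6,590.00 − 3,700.00) = 561.60 + 29% × 2,890.00 = 1,399.70
Disability Insurance: cap 387,060.00 − YTD 384,036.00 = 3,024.00 subject; 8.48% × 3,024.00 = 256.44
Total withheld: 1,399.70 + 256.44 = 1,656.14
Net pay: 6,810.00 − 1,656.14 = 5,153.86

5,153.86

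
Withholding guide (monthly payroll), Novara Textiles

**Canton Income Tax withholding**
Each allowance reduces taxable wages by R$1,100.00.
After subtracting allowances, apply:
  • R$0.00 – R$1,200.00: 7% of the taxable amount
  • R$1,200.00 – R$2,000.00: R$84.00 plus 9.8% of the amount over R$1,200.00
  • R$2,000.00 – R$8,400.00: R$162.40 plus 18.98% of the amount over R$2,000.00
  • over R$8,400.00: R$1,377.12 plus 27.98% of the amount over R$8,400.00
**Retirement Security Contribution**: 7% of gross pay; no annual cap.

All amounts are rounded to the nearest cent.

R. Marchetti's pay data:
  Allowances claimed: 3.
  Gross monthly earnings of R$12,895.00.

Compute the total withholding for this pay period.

Canton Income Tax: taxable = R$12,895.00 − 3×R$1,100.00 = R$9,595.00
  R$1,377.12 + 27.98% × (R$9,595.00 − R$8,400.00) = R$1,377.12 + 27.98% × R$1,195.00 = R$1,711.48
Retirement Security Contribution: 7% × R$12,895.00 = R$902.65
Total: R$1,711.48 + R$902.65 = R$2,614.13

R$2,614.13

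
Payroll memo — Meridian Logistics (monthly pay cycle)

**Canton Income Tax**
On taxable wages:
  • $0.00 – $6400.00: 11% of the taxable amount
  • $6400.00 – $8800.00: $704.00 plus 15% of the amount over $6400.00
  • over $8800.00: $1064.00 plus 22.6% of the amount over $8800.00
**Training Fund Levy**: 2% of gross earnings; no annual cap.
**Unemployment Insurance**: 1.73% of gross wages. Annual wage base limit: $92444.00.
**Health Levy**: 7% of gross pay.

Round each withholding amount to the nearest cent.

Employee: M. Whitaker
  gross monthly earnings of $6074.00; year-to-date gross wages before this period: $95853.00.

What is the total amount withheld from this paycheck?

$1214.80

Canton Income Tax: taxable = $6074.00
  11% × $6074.00 = $668.14
Training Fund Levy: 2% × $6074.00 = $121.48
Unemployment Insurance: YTD $95853.00 ≥ cap $92444.00 → $0.00
Health Levy: 7% × $6074.00 = $425.18
Total: $668.14 + $121.48 + $0.00 + $425.18 = $1214.80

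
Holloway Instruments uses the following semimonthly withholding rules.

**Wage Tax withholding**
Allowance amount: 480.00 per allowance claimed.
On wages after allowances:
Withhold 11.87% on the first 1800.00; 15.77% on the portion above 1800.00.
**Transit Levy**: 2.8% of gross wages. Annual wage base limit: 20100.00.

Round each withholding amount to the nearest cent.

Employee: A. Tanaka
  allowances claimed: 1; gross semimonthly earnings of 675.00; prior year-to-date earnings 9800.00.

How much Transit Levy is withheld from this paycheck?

Transit Levy: 2.8% × 675.00 = 18.90

18.90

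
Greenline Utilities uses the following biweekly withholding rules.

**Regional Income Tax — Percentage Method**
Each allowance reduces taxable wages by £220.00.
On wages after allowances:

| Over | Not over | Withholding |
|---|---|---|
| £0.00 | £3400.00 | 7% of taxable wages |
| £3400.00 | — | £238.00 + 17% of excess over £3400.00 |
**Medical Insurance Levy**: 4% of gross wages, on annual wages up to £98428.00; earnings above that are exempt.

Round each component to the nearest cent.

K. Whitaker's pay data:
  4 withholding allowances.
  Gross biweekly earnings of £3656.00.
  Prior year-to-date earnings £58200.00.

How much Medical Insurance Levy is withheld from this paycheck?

£146.24

Medical Insurance Levy: 4% × £3656.00 = £146.24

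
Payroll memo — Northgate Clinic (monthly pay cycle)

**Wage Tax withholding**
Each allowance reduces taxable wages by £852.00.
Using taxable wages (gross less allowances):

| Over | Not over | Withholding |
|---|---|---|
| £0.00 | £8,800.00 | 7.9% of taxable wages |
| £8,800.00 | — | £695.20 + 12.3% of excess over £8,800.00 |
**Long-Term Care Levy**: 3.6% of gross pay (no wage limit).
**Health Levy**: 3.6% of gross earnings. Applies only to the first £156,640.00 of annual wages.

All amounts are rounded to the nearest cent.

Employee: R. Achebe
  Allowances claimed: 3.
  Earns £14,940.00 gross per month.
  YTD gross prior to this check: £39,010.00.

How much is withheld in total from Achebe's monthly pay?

Wage Tax: taxable = £14,940.00 − 3×£852.00 = £12,384.00
  £695.20 + 12.3% × (£12,384.00 − £8,800.00) = £695.20 + 12.3% × £3,584.00 = £1,136.03
Long-Term Care Levy: 3.6% × £14,940.00 = £537.84
Health Levy: 3.6% × £14,940.00 = £537.84
Total: £1,136.03 + £537.84 + £537.84 = £2,211.71

£2,211.71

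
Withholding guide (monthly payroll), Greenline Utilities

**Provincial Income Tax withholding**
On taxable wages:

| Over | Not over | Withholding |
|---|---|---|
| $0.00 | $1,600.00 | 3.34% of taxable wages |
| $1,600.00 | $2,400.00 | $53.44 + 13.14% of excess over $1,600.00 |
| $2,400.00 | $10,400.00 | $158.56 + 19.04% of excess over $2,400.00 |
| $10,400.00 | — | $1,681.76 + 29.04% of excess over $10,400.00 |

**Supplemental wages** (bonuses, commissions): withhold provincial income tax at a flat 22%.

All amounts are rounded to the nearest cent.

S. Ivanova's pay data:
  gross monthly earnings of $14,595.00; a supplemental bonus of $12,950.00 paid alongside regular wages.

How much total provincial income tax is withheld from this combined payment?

Provincial Income Tax: taxable = $14,595.00
  $1,681.76 + 29.04% × ($14,595.00 − $10,400.00) = $1,681.76 + 29.04% × $4,195.00 = $2,899.99
Supplemental (22% flat on bonus): 22% × $12,950.00 = $2,849.00
Total provincial income tax: $2,899.99 + $2,849.00 = $5,748.99

$5,748.99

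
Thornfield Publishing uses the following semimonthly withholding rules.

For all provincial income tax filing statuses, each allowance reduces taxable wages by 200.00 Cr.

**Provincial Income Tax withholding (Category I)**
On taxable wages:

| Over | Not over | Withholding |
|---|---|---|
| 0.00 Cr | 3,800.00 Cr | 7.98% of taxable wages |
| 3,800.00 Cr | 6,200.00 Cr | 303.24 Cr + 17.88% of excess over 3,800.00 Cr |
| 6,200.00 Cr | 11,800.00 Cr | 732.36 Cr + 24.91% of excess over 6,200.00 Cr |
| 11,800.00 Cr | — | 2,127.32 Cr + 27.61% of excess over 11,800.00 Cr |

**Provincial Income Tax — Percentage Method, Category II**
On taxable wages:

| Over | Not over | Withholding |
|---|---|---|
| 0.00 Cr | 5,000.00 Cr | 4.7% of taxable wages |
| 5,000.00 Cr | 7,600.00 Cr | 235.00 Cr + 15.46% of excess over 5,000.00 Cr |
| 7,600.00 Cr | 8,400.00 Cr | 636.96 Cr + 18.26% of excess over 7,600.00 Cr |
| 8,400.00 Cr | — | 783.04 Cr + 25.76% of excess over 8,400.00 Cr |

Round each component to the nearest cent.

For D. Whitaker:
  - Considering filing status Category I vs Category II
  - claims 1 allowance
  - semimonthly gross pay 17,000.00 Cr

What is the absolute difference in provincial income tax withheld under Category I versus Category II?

Provincial Income Tax (Category I): taxable = 17,000.00 Cr − 1×200.00 Cr = 16,800.00 Cr
  2,127.32 Cr + 27.61% × (16,800.00 Cr − 11,800.00 Cr) = 2,127.32 Cr + 27.61% × 5,000.00 Cr = 3,507.82 Cr
Provincial Income Tax (Category II): taxable = 17,000.00 Cr − 1×200.00 Cr = 16,800.00 Cr
  783.04 Cr + 25.76% × (16,800.00 Cr − 8,400.00 Cr) = 783.04 Cr + 25.76% × 8,400.00 Cr = 2,946.88 Cr
Difference: |3,507.82 Cr − 2,946.88 Cr| = 560.94 Cr (higher under Category I)

560.94 Cr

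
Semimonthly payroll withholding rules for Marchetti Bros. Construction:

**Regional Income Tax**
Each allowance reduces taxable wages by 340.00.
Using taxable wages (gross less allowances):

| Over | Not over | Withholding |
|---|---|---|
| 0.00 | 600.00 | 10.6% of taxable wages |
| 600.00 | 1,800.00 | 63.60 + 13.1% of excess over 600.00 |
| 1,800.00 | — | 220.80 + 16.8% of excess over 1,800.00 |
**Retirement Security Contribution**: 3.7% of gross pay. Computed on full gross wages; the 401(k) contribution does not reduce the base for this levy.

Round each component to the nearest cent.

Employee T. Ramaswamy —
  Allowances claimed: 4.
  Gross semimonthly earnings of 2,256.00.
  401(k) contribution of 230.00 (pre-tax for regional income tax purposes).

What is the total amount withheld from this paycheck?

Regional Income Tax: taxable = 2,256.00 − 230.00 − 4×340.00 = 666.00
  63.60 + 13.1% × (666.00 − 600.00) = 63.60 + 13.1% × 66.00 = 72.25
Retirement Security Contribution: 3.7% × 2,256.00 = 83.47
Total: 72.25 + 83.47 = 155.72

155.72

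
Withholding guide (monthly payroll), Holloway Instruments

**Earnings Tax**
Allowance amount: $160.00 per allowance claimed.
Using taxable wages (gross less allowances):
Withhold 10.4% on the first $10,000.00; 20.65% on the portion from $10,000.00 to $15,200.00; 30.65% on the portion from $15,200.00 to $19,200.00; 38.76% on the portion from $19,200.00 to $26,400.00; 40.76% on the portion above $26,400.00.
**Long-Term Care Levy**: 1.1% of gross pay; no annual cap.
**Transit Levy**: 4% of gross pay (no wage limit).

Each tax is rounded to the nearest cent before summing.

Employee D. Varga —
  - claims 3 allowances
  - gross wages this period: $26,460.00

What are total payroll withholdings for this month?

Earnings Tax: taxable = $26,460.00 − 3×$160.00 = $25,980.00
  $3,339.80 + 38.76% × ($25,980.00 − $19,200.00) = $3,339.80 + 38.76% × $6,780.00 = $5,967.73
Long-Term Care Levy: 1.1% × $26,460.00 = $291.06
Transit Levy: 4% × $26,460.00 = $1,058.40
Total: $5,967.73 + $291.06 + $1,058.40 = $7,317.19

$7,317.19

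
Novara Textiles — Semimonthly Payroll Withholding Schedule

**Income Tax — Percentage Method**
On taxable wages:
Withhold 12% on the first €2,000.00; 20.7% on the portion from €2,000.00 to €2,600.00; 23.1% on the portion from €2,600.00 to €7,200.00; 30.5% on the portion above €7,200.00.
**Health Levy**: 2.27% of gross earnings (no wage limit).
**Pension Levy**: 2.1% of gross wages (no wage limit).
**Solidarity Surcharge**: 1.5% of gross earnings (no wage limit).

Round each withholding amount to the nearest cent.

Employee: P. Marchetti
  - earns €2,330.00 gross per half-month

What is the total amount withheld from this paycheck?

Income Tax: taxable = €2,330.00
  €240.00 + 20.7% × (€2,330.00 − €2,000.00) = €240.00 + 20.7% × €330.00 = €308.31
Health Levy: 2.27% × €2,330.00 = €52.89
Pension Levy: 2.1% × €2,330.00 = €48.93
Solidarity Surcharge: 1.5% × €2,330.00 = €34.95
Total: €308.31 + €52.89 + €48.93 + €34.95 = €445.08

€445.08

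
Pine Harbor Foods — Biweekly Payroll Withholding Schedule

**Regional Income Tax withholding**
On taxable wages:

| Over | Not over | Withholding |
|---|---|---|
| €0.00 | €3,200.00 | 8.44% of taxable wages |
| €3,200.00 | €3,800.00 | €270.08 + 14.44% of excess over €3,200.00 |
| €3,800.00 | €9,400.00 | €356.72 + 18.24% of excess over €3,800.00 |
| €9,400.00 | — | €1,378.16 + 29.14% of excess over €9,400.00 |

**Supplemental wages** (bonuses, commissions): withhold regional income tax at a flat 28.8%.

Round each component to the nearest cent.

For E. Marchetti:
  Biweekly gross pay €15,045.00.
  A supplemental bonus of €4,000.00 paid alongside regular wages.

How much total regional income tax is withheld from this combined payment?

€4,175.11

Regional Income Tax: taxable = €15,045.00
  €1,378.16 + 29.14% × (€15,045.00 − €9,400.00) = €1,378.16 + 29.14% × €5,645.00 = €3,023.11
Supplemental (28.8% flat on bonus): 28.8% × €4,000.00 = €1,152.00
Total regional income tax: €3,023.11 + €1,152.00 = €4,175.11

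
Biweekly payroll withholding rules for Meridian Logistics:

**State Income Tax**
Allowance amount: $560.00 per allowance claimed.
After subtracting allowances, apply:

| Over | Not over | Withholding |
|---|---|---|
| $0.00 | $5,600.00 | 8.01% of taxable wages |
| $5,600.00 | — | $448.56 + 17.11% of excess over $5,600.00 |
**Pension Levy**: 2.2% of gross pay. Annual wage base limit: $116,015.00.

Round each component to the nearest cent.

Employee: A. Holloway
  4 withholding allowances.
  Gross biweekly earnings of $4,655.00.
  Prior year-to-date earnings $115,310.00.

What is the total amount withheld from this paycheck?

State Income Tax: taxable = $4,655.00 − 4×$560.00 = $2,415.00
  8.01% × $2,415.00 = $193.44
Pension Levy: cap $116,015.00 − YTD $115,310.00 = $705.00 subject; 2.2% × $705.00 = $15.51
Total: $193.44 + $15.51 = $208.95

$208.95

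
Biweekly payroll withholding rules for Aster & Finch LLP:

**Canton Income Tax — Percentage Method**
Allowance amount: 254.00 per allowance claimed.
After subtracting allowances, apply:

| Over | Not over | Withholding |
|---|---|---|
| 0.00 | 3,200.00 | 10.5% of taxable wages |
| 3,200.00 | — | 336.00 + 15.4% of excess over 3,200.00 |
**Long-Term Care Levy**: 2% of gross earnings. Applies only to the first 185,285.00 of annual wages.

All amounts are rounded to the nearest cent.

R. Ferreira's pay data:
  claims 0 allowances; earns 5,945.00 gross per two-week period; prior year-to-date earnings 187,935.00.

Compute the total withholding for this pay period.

Canton Income Tax: taxable = 5,945.00
  336.00 + 15.4% × (5,945.00 − 3,200.00) = 336.00 + 15.4% × 2,745.00 = 758.73
Long-Term Care Levy: YTD 187,935.00 ≥ cap 185,285.00 → 0.00
Total: 758.73 + 0.00 = 758.73

758.73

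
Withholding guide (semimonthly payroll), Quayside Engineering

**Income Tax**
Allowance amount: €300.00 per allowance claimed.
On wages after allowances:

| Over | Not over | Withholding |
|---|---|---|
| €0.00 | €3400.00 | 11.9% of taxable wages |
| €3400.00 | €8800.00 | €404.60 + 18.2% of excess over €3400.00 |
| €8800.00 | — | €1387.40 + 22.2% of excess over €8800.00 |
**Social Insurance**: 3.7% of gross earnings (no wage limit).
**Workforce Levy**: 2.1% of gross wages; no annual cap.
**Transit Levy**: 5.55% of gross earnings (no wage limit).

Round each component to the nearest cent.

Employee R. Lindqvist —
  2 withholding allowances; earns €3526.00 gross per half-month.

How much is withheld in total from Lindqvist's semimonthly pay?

Income Tax: taxable = €3526.00 − 2×€300.00 = €2926.00
  11.9% × €2926.00 = €348.19
Social Insurance: 3.7% × €3526.00 = €130.46
Workforce Levy: 2.1% × €3526.00 = €74.05
Transit Levy: 5.55% × €3526.00 = €195.69
Total: €348.19 + €130.46 + €74.05 + €195.69 = €748.39

€748.39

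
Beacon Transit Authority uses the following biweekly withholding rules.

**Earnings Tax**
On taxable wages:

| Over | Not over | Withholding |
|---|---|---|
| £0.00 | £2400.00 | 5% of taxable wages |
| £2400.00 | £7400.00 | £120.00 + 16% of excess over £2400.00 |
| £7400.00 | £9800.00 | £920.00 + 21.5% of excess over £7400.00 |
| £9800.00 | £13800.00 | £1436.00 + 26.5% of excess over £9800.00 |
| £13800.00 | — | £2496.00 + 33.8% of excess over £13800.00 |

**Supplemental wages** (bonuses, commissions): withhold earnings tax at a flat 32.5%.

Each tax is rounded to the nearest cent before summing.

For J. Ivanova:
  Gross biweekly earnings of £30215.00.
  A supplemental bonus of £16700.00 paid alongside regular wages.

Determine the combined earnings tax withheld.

Earnings Tax: taxable = £30215.00
  £2496.00 + 33.8% × (£30215.00 − £13800.00) = £2496.00 + 33.8% × £16415.00 = £8044.27
Supplemental (32.5% flat on bonus): 32.5% × £16700.00 = £5427.50
Total earnings tax: £8044.27 + £5427.50 = £13471.77

£13471.77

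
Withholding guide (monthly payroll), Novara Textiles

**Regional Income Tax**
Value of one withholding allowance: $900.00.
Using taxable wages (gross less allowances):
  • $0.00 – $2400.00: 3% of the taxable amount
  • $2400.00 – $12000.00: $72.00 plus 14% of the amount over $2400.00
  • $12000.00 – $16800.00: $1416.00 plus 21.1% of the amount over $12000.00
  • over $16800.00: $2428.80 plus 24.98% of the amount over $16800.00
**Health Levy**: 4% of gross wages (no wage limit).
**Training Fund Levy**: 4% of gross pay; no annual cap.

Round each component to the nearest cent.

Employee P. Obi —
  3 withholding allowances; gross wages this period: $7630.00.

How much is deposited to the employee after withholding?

$6593.40

Regional Income Tax: taxable = $7630.00 − 3×$900.00 = $4930.00
  $72.00 + 14% × ($4930.00 − $2400.00) = $72.00 + 14% × $2530.00 = $426.20
Health Levy: 4% × $7630.00 = $305.20
Training Fund Levy: 4% × $7630.00 = $305.20
Total withheld: $426.20 + $305.20 + $305.20 = $1036.60
Net pay: $7630.00 − $1036.60 = $6593.40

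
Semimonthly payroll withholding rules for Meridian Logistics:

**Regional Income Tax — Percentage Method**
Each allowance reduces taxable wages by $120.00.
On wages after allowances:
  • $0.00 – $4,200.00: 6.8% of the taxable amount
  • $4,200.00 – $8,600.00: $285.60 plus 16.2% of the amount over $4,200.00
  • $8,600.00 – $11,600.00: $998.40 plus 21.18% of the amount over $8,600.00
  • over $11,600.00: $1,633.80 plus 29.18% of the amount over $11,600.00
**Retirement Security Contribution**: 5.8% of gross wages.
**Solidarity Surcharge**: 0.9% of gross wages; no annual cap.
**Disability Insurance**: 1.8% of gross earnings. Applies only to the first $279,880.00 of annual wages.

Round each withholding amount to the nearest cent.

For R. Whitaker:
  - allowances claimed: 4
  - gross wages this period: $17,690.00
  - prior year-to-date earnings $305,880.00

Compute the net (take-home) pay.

$13,233.97

Regional Income Tax: taxable = $17,690.00 − 4×$120.00 = $17,210.00
  $1,633.80 + 29.18% × ($17,210.00 − $11,600.00) = $1,633.80 + 29.18% × $5,610.00 = $3,270.80
Retirement Security Contribution: 5.8% × $17,690.00 = $1,026.02
Solidarity Surcharge: 0.9% × $17,690.00 = $159.21
Disability Insurance: YTD $305,880.00 ≥ cap $279,880.00 → $0.00
Total withheld: $3,270.80 + $1,026.02 + $159.21 + $0.00 = $4,456.03
Net pay: $17,690.00 − $4,456.03 = $13,233.97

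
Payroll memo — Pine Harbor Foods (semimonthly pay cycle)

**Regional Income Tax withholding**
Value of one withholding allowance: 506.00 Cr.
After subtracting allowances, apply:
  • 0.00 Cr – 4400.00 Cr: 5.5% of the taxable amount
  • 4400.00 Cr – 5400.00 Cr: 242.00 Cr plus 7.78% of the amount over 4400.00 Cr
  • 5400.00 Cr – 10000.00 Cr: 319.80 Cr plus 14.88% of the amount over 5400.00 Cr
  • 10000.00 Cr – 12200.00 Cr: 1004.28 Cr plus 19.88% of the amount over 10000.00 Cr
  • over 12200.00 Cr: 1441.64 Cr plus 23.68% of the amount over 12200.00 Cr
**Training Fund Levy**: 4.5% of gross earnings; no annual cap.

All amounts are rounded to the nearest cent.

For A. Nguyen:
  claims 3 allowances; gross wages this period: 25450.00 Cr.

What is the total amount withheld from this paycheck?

5365.03 Cr

Regional Income Tax: taxable = 25450.00 Cr − 3×506.00 Cr = 23932.00 Cr
  1441.64 Cr + 23.68% × (23932.00 Cr − 12200.00 Cr) = 1441.64 Cr + 23.68% × 11732.00 Cr = 4219.78 Cr
Training Fund Levy: 4.5% × 25450.00 Cr = 1145.25 Cr
Total: 4219.78 Cr + 1145.25 Cr = 5365.03 Cr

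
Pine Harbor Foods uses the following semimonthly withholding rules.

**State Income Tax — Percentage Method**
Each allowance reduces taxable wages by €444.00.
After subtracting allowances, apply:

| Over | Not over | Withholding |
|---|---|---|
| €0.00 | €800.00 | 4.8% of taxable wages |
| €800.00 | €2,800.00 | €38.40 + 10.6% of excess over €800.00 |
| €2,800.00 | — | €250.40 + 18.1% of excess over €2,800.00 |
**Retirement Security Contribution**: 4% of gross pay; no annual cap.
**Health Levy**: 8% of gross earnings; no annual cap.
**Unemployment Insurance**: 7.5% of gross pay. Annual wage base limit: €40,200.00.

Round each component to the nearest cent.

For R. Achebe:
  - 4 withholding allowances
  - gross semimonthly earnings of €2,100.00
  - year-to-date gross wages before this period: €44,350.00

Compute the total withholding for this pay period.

State Income Tax: taxable = €2,100.00 − 4×€444.00 = €324.00
  4.8% × €324.00 = €15.55
Retirement Security Contribution: 4% × €2,100.00 = €84.00
Health Levy: 8% × €2,100.00 = €168.00
Unemployment Insurance: YTD €44,350.00 ≥ cap €40,200.00 → €0.00
Total: €15.55 + €84.00 + €168.00 + €0.00 = €267.55

€267.55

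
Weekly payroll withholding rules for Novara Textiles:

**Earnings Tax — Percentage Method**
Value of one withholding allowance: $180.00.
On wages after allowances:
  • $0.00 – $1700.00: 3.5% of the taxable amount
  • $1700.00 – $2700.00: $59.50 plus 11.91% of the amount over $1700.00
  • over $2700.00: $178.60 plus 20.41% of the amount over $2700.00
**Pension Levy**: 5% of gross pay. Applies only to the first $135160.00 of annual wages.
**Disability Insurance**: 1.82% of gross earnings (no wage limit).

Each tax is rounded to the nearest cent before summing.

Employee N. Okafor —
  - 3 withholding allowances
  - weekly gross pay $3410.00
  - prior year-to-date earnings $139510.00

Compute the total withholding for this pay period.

Earnings Tax: taxable = $3410.00 − 3×$180.00 = $2870.00
  $178.60 + 20.41% × ($2870.00 − $2700.00) = $178.60 + 20.41% × $170.00 = $213.30
Pension Levy: YTD $139510.00 ≥ cap $135160.00 → $0.00
Disability Insurance: 1.82% × $3410.00 = $62.06
Total: $213.30 + $0.00 + $62.06 = $275.36

$275.36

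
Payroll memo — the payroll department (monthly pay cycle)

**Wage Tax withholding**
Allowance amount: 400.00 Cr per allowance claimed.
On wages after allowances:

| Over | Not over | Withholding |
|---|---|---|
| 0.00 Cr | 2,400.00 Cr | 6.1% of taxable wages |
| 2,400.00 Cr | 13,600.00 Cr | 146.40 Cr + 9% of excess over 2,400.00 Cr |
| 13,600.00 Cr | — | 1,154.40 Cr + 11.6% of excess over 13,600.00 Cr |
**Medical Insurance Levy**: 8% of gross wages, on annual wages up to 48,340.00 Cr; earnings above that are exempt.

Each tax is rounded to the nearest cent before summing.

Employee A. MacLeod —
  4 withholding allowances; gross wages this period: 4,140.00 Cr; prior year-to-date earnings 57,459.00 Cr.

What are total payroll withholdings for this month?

159.00 Cr

Wage Tax: taxable = 4,140.00 Cr − 4×400.00 Cr = 2,540.00 Cr
  146.40 Cr + 9% × (2,540.00 Cr − 2,400.00 Cr) = 146.40 Cr + 9% × 140.00 Cr = 159.00 Cr
Medical Insurance Levy: YTD 57,459.00 Cr ≥ cap 48,340.00 Cr → 0.00 Cr
Total: 159.00 Cr + 0.00 Cr = 159.00 Cr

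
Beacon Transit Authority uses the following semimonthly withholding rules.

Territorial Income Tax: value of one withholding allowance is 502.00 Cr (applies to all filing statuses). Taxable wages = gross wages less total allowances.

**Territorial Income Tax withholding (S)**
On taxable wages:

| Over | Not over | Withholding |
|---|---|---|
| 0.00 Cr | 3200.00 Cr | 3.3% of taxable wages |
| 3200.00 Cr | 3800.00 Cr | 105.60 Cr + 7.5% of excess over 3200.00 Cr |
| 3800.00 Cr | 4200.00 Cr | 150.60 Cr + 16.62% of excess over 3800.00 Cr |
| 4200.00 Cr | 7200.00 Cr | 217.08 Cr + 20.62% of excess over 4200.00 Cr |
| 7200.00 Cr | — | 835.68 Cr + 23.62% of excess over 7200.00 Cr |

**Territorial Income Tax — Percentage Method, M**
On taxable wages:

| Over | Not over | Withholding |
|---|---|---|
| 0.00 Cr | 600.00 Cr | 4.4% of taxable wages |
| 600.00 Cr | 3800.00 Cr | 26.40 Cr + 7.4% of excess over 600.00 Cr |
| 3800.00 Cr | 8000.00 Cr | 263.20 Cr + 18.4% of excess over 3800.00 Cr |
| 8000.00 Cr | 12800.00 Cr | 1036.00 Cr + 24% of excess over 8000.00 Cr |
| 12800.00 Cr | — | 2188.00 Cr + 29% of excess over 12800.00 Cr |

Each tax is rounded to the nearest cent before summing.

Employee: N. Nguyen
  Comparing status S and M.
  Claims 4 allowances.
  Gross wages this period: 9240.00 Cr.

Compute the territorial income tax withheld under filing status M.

894.69 Cr

Territorial Income Tax (M): taxable = 9240.00 Cr − 4×502.00 Cr = 7232.00 Cr
  263.20 Cr + 18.4% × (7232.00 Cr − 3800.00 Cr) = 263.20 Cr + 18.4% × 3432.00 Cr = 894.69 Cr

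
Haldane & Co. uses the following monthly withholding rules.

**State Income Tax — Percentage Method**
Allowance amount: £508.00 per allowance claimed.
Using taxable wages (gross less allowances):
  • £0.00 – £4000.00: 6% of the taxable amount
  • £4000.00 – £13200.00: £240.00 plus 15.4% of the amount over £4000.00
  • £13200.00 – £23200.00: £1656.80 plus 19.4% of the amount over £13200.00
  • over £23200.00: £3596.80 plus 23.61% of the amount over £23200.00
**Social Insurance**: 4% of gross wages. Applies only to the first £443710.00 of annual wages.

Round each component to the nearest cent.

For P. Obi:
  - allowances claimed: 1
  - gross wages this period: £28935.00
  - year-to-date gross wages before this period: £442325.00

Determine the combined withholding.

State Income Tax: taxable = £28935.00 − 1×£508.00 = £28427.00
  £3596.80 + 23.61% × (£28427.00 − £23200.00) = £3596.80 + 23.61% × £5227.00 = £4830.89
Social Insurance: cap £443710.00 − YTD £442325.00 = £1385.00 subject; 4% × £1385.00 = £55.40
Total: £4830.89 + £55.40 = £4886.29

£4886.29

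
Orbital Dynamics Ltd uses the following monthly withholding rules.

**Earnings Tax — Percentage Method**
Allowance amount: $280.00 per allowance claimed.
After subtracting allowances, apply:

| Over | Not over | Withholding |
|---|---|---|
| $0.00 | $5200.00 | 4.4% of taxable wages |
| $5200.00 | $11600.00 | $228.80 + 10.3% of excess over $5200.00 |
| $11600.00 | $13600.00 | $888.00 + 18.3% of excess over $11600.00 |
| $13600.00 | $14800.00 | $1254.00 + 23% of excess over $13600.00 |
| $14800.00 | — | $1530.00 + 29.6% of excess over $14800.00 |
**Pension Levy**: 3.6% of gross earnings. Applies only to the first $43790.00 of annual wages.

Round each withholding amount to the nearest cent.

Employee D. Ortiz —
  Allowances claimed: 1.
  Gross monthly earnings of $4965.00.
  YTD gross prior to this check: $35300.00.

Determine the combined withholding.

$384.88

Earnings Tax: taxable = $4965.00 − 1×$280.00 = $4685.00
  4.4% × $4685.00 = $206.14
Pension Levy: 3.6% × $4965.00 = $178.74
Total: $206.14 + $178.74 = $384.88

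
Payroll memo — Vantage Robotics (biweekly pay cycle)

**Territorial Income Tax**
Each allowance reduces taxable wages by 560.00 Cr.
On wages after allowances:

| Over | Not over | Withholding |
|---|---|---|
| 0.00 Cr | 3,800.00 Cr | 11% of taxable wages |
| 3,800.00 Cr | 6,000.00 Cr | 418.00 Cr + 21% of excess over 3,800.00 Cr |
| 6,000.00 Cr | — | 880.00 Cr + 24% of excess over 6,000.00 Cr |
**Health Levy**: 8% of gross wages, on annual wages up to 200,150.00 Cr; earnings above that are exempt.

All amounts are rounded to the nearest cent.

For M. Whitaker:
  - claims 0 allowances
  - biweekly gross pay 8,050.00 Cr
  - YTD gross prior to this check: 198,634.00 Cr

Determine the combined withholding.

Territorial Income Tax: taxable = 8,050.00 Cr
  880.00 Cr + 24% × (8,050.00 Cr − 6,000.00 Cr) = 880.00 Cr + 24% × 2,050.00 Cr = 1,372.00 Cr
Health Levy: cap 200,150.00 Cr − YTD 198,634.00 Cr = 1,516.00 Cr subject; 8% × 1,516.00 Cr = 121.28 Cr
Total: 1,372.00 Cr + 121.28 Cr = 1,493.28 Cr

1,493.28 Cr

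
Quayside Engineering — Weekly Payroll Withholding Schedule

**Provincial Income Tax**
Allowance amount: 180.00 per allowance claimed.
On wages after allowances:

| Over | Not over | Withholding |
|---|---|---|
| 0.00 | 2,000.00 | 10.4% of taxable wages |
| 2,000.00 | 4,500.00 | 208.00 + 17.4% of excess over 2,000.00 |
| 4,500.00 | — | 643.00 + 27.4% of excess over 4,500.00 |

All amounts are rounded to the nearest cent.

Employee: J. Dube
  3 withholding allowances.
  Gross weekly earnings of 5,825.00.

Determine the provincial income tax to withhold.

858.09

Provincial Income Tax: taxable = 5,825.00 − 3×180.00 = 5,285.00
  643.00 + 27.4% × (5,285.00 − 4,500.00) = 643.00 + 27.4% × 785.00 = 858.09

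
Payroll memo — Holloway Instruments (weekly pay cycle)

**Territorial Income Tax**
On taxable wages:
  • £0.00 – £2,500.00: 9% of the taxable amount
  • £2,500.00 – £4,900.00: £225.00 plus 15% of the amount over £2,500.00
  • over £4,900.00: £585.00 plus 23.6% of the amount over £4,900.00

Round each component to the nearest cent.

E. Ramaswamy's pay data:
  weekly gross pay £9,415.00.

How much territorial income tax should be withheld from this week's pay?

£1,650.54

Territorial Income Tax: taxable = £9,415.00
  £585.00 + 23.6% × (£9,415.00 − £4,900.00) = £585.00 + 23.6% × £4,515.00 = £1,650.54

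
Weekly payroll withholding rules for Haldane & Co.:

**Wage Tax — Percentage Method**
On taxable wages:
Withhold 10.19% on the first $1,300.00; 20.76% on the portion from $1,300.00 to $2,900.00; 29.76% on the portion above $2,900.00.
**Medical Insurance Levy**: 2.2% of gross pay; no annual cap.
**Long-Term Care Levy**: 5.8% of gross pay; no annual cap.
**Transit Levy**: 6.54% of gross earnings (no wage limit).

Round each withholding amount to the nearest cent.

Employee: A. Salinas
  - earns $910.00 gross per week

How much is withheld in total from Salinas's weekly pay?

$225.04

Wage Tax: taxable = $910.00
  10.19% × $910.00 = $92.73
Medical Insurance Levy: 2.2% × $910.00 = $20.02
Long-Term Care Levy: 5.8% × $910.00 = $52.78
Transit Levy: 6.54% × $910.00 = $59.51
Total: $92.73 + $20.02 + $52.78 + $59.51 = $225.04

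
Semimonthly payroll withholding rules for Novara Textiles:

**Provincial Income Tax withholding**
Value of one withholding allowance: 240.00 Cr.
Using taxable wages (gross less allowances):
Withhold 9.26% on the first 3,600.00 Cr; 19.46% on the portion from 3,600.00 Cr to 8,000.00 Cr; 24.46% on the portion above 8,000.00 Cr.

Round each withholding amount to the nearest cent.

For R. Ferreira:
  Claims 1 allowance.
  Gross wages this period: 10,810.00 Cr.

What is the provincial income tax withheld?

1,818.22 Cr

Provincial Income Tax: taxable = 10,810.00 Cr − 1×240.00 Cr = 10,570.00 Cr
  1,189.60 Cr + 24.46% × (10,570.00 Cr − 8,000.00 Cr) = 1,189.60 Cr + 24.46% × 2,570.00 Cr = 1,818.22 Cr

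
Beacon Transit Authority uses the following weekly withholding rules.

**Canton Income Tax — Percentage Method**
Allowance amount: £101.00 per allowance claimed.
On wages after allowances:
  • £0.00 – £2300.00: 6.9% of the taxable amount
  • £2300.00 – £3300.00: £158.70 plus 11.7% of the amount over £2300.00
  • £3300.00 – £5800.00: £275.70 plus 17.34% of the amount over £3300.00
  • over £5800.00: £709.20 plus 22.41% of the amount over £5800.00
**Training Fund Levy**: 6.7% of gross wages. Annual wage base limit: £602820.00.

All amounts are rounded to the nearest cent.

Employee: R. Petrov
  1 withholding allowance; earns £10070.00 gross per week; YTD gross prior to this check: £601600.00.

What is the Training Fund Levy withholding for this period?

£81.74

Training Fund Levy: cap £602820.00 − YTD £601600.00 = £1220.00 subject; 6.7% × £1220.00 = £81.74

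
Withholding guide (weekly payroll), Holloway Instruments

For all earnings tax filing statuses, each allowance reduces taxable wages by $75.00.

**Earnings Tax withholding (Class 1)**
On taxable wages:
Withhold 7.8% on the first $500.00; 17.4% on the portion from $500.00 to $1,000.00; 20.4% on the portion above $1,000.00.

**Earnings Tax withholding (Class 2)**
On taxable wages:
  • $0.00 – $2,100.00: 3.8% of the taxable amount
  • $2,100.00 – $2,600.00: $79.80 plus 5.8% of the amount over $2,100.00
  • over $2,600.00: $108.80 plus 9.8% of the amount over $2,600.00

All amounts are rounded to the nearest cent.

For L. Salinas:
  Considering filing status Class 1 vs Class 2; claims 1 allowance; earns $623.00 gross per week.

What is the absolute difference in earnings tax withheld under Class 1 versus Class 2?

Earnings Tax (Class 1): taxable = $623.00 − 1×$75.00 = $548.00
  $39.00 + 17.4% × ($548.00 − $500.00) = $39.00 + 17.4% × $48.00 = $47.35
Earnings Tax (Class 2): taxable = $623.00 − 1×$75.00 = $548.00
  3.8% × $548.00 = $20.82
Difference: |$47.35 − $20.82| = $26.53 (higher under Class 1)

$26.53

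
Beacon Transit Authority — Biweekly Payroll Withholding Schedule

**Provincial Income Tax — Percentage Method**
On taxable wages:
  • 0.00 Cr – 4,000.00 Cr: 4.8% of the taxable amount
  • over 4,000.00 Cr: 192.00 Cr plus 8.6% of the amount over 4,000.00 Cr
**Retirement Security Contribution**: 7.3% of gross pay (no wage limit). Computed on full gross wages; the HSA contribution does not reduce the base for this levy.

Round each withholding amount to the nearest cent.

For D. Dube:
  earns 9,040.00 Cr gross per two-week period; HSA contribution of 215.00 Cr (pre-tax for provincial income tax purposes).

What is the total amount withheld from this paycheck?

1,266.87 Cr

Provincial Income Tax: taxable = 9,040.00 Cr − 215.00 Cr = 8,825.00 Cr
  192.00 Cr + 8.6% × (8,825.00 Cr − 4,000.00 Cr) = 192.00 Cr + 8.6% × 4,825.00 Cr = 606.95 Cr
Retirement Security Contribution: 7.3% × 9,040.00 Cr = 659.92 Cr
Total: 606.95 Cr + 659.92 Cr = 1,266.87 Cr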